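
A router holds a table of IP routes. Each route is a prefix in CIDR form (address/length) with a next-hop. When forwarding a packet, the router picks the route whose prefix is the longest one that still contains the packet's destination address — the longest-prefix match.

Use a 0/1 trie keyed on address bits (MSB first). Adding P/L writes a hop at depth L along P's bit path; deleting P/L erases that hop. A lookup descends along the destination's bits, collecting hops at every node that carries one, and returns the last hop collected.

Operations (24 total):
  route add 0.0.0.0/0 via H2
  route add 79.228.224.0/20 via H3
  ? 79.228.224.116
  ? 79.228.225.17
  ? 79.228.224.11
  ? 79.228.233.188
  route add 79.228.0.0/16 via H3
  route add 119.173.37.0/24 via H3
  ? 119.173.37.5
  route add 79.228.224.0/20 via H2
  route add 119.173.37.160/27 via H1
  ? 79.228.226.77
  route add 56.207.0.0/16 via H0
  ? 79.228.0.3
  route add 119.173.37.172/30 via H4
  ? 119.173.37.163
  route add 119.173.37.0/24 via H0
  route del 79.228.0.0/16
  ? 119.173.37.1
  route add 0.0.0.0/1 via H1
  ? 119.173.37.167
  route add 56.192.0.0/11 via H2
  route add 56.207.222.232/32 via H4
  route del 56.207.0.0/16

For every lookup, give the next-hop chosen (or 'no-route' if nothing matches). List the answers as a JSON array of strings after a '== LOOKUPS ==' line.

Apply in order:
  + 0.0.0.0/0 (H2) depth=0
  + 79.228.224.0/20 (H3) depth=20
  Q 79.228.224.116: descend 01001111111001001110 ; hops seen [H2,H3] ; pick H3
  Q 79.228.225.17: descend 01001111111001001110 ; hops seen [H2,H3] ; pick H3
  Q 79.228.224.11: descend 01001111111001001110 ; hops seen [H2,H3] ; pick H3
  Q 79.228.233.188: descend 01001111111001001110 ; hops seen [H2,H3] ; pick H3
  + 79.228.0.0/16 (H3) depth=16
  + 119.173.37.0/24 (H3) depth=24
  Q 119.173.37.5: descend 011101111010110100100101 ; hops seen [H2,H3] ; pick H3
  + 79.228.224.0/20 (H2) depth=20
  + 119.173.37.160/27 (H1) depth=27
  Q 79.228.226.77: descend 01001111111001001110 ; hops seen [H2,H3,H2] ; pick H2
  + 56.207.0.0/16 (H0) depth=16
  Q 79.228.0.3: descend 0100111111100100 ; hops seen [H2,H3] ; pick H3
  + 119.173.37.172/30 (H4) depth=30
  Q 119.173.37.163: descend 0111011110101101001001011010 ; hops seen [H2,H3,H1] ; pick H1
  + 119.173.37.0/24 (H0) depth=24
  del 79.228.0.0/16 (clear depth 16)
  Q 119.173.37.1: descend 011101111010110100100101 ; hops seen [H2,H0] ; pick H0
  + 0.0.0.0/1 (H1) depth=1
  Q 119.173.37.167: descend 0111011110101101001001011010 ; hops seen [H2,H1,H0,H1] ; pick H1
  + 56.192.0.0/11 (H2) depth=11
  + 56.207.222.232/32 (H4) depth=32
  del 56.207.0.0/16 (clear depth 16)

== LOOKUPS ==
["H3","H3","H3","H3","H3","H2","H3","H1","H0","H1"]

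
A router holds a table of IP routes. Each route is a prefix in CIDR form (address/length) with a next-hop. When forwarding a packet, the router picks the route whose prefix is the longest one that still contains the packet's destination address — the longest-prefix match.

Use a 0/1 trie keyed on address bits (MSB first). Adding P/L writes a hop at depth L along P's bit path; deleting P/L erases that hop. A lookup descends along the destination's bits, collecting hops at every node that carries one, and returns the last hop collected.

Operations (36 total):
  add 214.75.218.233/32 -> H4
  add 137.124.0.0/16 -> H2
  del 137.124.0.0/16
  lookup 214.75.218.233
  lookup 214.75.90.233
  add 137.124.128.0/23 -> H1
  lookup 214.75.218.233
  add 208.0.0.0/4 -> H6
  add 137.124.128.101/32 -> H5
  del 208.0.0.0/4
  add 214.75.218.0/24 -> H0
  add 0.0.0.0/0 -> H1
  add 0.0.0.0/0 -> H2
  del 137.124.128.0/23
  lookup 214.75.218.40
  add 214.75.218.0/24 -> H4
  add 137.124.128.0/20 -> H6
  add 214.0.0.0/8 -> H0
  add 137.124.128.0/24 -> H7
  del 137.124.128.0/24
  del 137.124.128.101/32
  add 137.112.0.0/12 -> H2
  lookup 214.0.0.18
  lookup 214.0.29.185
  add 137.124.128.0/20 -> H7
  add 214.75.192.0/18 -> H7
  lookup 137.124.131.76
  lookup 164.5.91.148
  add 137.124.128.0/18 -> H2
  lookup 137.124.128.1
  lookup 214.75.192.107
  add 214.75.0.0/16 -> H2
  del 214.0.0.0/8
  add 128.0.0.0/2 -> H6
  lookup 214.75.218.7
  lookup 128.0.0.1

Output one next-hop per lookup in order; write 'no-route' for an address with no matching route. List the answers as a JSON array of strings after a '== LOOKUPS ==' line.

Apply in order:
  add 214.75.218.233/32 -> H4 at depth 32
  add 137.124.0.0/16 -> H2 at depth 16
  - 137.124.0.0/16 clear@16
  lookup 214.75.218.233: bits 11010110010010111101101011101001 walk d0:-→d1:-→d2:-→d3:-→d4:-→d5:-→d6:-→d7:-→d8:-→d9:-→d10:-→d11:-→d12:-→d13:-→d14:-→d15:-→d16:-→d17:-→d18:-→d19:-→d20:-→d21:-→d22:-→d23:-→d24:-→d25:-→d26:-→d27:-→d28:-→d29:-→d30:-→d31:-→d32:H4 -> H4
  lookup 214.75.90.233: bits 1101011001001011 walk d0:-→d1:-→d2:-→d3:-→d4:-→d5:-→d6:-→d7:-→d8:-→d9:-→d10:-→d11:-→d12:-→d13:-→d14:-→d15:-→d16:- -> no-route
  add 137.124.128.0/23 -> H1 at depth 23
  lookup 214.75.218.233: bits 11010110010010111101101011101001 walk d0:-→d1:-→d2:-→d3:-→d4:-→d5:-→d6:-→d7:-→d8:-→d9:-→d10:-→d11:-→d12:-→d13:-→d14:-→d15:-→d16:-→d17:-→d18:-→d19:-→d20:-→d21:-→d22:-→d23:-→d24:-→d25:-→d26:-→d27:-→d28:-→d29:-→d30:-→d31:-→d32:H4 -> H4
  add 208.0.0.0/4 -> H6 at depth 4
  add 137.124.128.101/32 -> H5 at depth 32
  - 208.0.0.0/4 clear@4
  add 214.75.218.0/24 -> H0 at depth 24
  add 0.0.0.0/0 -> H1 at depth 0
  add 0.0.0.0/0 -> H2 at depth 0
  - 137.124.128.0/23 clear@23
  lookup 214.75.218.40: bits 110101100100101111011010 walk d0:H2→d1:-→d2:-→d3:-→d4:-→d5:-→d6:-→d7:-→d8:-→d9:-→d10:-→d11:-→d12:-→d13:-→d14:-→d15:-→d16:-→d17:-→d18:-→d19:-→d20:-→d21:-→d22:-→d23:-→d24:H0 -> H0
  add 214.75.218.0/24 -> H4 at depth 24
  add 137.124.128.0/20 -> H6 at depth 20
  add 214.0.0.0/8 -> H0 at depth 8
  add 137.124.128.0/24 -> H7 at depth 24
  - 137.124.128.0/24 clear@24
  - 137.124.128.101/32 clear@32
  add 137.112.0.0/12 -> H2 at depth 12
  lookup 214.0.0.18: bits 110101100 walk d0:H2→d1:-→d2:-→d3:-→d4:-→d5:-→d6:-→d7:-→d8:H0→d9:- -> H0
  lookup 214.0.29.185: bits 110101100 walk d0:H2→d1:-→d2:-→d3:-→d4:-→d5:-→d6:-→d7:-→d8:H0→d9:- -> H0
  add 137.124.128.0/20 -> H7 at depth 20
  add 214.75.192.0/18 -> H7 at depth 18
  lookup 137.124.131.76: bits 1000100101111100100000 walk d0:H2→d1:-→d2:-→d3:-→d4:-→d5:-→d6:-→d7:-→d8:-→d9:-→d10:-→d11:-→d12:H2→d13:-→d14:-→d15:-→d16:-→d17:-→d18:-→d19:-→d20:H7→d21:-→d22:- -> H7
  lookup 164.5.91.148: bits 10 walk d0:H2→d1:-→d2:- -> H2
  add 137.124.128.0/18 -> H2 at depth 18
  lookup 137.124.128.1: bits 1000100101111100100000000 walk d0:H2→d1:-→d2:-→d3:-→d4:-→d5:-→d6:-→d7:-→d8:-→d9:-→d10:-→d11:-→d12:H2→d13:-→d14:-→d15:-→d16:-→d17:-→d18:H2→d19:-→d20:H7→d21:-→d22:-→d23:-→d24:-→d25:- -> H7
  lookup 214.75.192.107: bits 1101011001001011110 walk d0:H2→d1:-→d2:-→d3:-→d4:-→d5:-→d6:-→d7:-→d8:H0→d9:-→d10:-→d11:-→d12:-→d13:-→d14:-→d15:-→d16:-→d17:-→d18:H7→d19:- -> H7
  add 214.75.0.0/16 -> H2 at depth 16
  - 214.0.0.0/8 clear@8
  add 128.0.0.0/2 -> H6 at depth 2
  lookup 214.75.218.7: bits 110101100100101111011010 walk d0:H2→d1:-→d2:-→d3:-→d4:-→d5:-→d6:-→d7:-→d8:-→d9:-→d10:-→d11:-→d12:-→d13:-→d14:-→d15:-→d16:H2→d17:-→d18:H7→d19:-→d20:-→d21:-→d22:-→d23:-→d24:H4 -> H4
  lookup 128.0.0.1: bits 1000 walk d0:H2→d1:-→d2:H6→d3:-→d4:- -> H6

== LOOKUPS ==
["H4","no-route","H4","H0","H0","H0","H7","H2","H7","H7","H4","H6"]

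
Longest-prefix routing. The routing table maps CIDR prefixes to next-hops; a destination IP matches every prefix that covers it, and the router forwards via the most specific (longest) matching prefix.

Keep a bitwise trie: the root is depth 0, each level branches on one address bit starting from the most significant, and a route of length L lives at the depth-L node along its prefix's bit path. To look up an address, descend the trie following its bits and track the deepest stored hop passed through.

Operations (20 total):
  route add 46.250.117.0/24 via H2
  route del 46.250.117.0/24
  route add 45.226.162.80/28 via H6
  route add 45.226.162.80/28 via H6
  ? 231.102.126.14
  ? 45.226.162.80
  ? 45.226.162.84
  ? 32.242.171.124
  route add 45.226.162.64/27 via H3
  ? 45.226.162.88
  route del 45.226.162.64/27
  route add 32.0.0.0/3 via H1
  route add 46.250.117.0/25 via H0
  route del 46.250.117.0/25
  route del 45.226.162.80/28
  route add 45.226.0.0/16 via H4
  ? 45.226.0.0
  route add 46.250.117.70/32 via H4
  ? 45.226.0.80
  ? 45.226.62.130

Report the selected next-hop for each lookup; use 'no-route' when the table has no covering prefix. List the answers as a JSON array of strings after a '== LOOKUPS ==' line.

Trace:
  + 46.250.117.0/24 (H2) depth=24
  - 46.250.117.0/24 clear@24
  + 45.226.162.80/28 (H6) depth=28
  + 45.226.162.80/28 (H6) depth=28
  ? 231.102.126.14  path d0:-  best=no-route
  ? 45.226.162.80  path d0:-→d1:-→d2:-→d3:-→d4:-→d5:-→d6:-→d7:-→d8:-→d9:-→d10:-→d11:-→d12:-→d13:-→d14:-→d15:-→d16:-→d17:-→d18:-→d19:-→d20:-→d21:-→d22:-→d23:-→d24:-→d25:-→d26:-→d27:-→d28:H6  best=H6
  ? 45.226.162.84  path d0:-→d1:-→d2:-→d3:-→d4:-→d5:-→d6:-→d7:-→d8:-→d9:-→d10:-→d11:-→d12:-→d13:-→d14:-→d15:-→d16:-→d17:-→d18:-→d19:-→d20:-→d21:-→d22:-→d23:-→d24:-→d25:-→d26:-→d27:-→d28:H6  best=H6
  ? 32.242.171.124  path d0:-→d1:-→d2:-→d3:-→d4:-  best=no-route
  + 45.226.162.64/27 (H3) depth=27
  ? 45.226.162.88  path d0:-→d1:-→d2:-→d3:-→d4:-→d5:-→d6:-→d7:-→d8:-→d9:-→d10:-→d11:-→d12:-→d13:-→d14:-→d15:-→d16:-→d17:-→d18:-→d19:-→d20:-→d21:-→d22:-→d23:-→d24:-→d25:-→d26:-→d27:H3→d28:H6  best=H6
  - 45.226.162.64/27 clear@27
  + 32.0.0.0/3 (H1) depth=3
  + 46.250.117.0/25 (H0) depth=25
  - 46.250.117.0/25 clear@25
  - 45.226.162.80/28 clear@28
  + 45.226.0.0/16 (H4) depth=16
  ? 45.226.0.0  path d0:-→d1:-→d2:-→d3:H1→d4:-→d5:-→d6:-→d7:-→d8:-→d9:-→d10:-→d11:-→d12:-→d13:-→d14:-→d15:-→d16:H4  best=H4
  + 46.250.117.70/32 (H4) depth=32
  ? 45.226.0.80  path d0:-→d1:-→d2:-→d3:H1→d4:-→d5:-→d6:-→d7:-→d8:-→d9:-→d10:-→d11:-→d12:-→d13:-→d14:-→d15:-→d16:H4  best=H4
  ? 45.226.62.130  path d0:-→d1:-→d2:-→d3:H1→d4:-→d5:-→d6:-→d7:-→d8:-→d9:-→d10:-→d11:-→d12:-→d13:-→d14:-→d15:-→d16:H4  best=H4

== LOOKUPS ==
["no-route","H6","H6","no-route","H6","H4","H4","H4"]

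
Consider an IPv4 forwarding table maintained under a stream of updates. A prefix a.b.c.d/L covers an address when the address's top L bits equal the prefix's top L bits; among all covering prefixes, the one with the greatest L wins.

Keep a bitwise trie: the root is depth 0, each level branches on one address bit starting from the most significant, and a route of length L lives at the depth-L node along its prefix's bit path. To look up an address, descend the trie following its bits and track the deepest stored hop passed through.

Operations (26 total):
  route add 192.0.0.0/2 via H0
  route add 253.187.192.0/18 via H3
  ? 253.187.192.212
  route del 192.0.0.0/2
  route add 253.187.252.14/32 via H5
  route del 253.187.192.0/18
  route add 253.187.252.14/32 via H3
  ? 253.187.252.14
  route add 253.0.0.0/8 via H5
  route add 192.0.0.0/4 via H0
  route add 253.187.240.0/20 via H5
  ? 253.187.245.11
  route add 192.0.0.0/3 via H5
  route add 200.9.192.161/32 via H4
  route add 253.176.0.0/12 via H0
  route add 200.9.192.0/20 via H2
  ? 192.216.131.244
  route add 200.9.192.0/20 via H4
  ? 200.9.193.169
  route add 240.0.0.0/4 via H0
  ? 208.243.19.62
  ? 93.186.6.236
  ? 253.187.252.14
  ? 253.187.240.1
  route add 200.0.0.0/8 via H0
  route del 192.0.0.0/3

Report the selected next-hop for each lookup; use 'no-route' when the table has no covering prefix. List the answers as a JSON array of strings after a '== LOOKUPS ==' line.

Process each operation:
  add 192.0.0.0/2 -> H0 at depth 2
  add 253.187.192.0/18 -> H3 at depth 18
  lookup 253.187.192.212: bits 111111011011101111 walk d0:-→d1:-→d2:H0→d3:-→d4:-→d5:-→d6:-→d7:-→d8:-→d9:-→d10:-→d11:-→d12:-→d13:-→d14:-→d15:-→d16:-→d17:-→d18:H3 -> H3
  del 192.0.0.0/2 (clear depth 2)
  add 253.187.252.14/32 -> H5 at depth 32
  del 253.187.192.0/18 (clear depth 18)
  add 253.187.252.14/32 -> H3 at depth 32
  lookup 253.187.252.14: bits 11111101101110111111110000001110 walk d0:-→d1:-→d2:-→d3:-→d4:-→d5:-→d6:-→d7:-→d8:-→d9:-→d10:-→d11:-→d12:-→d13:-→d14:-→d15:-→d16:-→d17:-→d18:-→d19:-→d20:-→d21:-→d22:-→d23:-→d24:-→d25:-→d26:-→d27:-→d28:-→d29:-→d30:-→d31:-→d32:H3 -> H3
  add 253.0.0.0/8 -> H5 at depth 8
  add 192.0.0.0/4 -> H0 at depth 4
  add 253.187.240.0/20 -> H5 at depth 20
  lookup 253.187.245.11: bits 11111101101110111111 walk d0:-→d1:-→d2:-→d3:-→d4:-→d5:-→d6:-→d7:-→d8:H5→d9:-→d10:-→d11:-→d12:-→d13:-→d14:-→d15:-→d16:-→d17:-→d18:-→d19:-→d20:H5 -> H5
  add 192.0.0.0/3 -> H5 at depth 3
  add 200.9.192.161/32 -> H4 at depth 32
  add 253.176.0.0/12 -> H0 at depth 12
  add 200.9.192.0/20 -> H2 at depth 20
  lookup 192.216.131.244: bits 1100 walk d0:-→d1:-→d2:-→d3:H5→d4:H0 -> H0
  add 200.9.192.0/20 -> H4 at depth 20
  lookup 200.9.193.169: bits 11001000000010011100000 walk d0:-→d1:-→d2:-→d3:H5→d4:H0→d5:-→d6:-→d7:-→d8:-→d9:-→d10:-→d11:-→d12:-→d13:-→d14:-→d15:-→d16:-→d17:-→d18:-→d19:-→d20:H4→d21:-→d22:-→d23:- -> H4
  add 240.0.0.0/4 -> H0 at depth 4
  lookup 208.243.19.62: bits 110 walk d0:-→d1:-→d2:-→d3:H5 -> H5
  lookup 93.186.6.236: bits ε walk d0:- -> no-route
  lookup 253.187.252.14: bits 11111101101110111111110000001110 walk d0:-→d1:-→d2:-→d3:-→d4:H0→d5:-→d6:-→d7:-→d8:H5→d9:-→d10:-→d11:-→d12:H0→d13:-→d14:-→d15:-→d16:-→d17:-→d18:-→d19:-→d20:H5→d21:-→d22:-→d23:-→d24:-→d25:-→d26:-→d27:-→d28:-→d29:-→d30:-→d31:-→d32:H3 -> H3
  lookup 253.187.240.1: bits 11111101101110111111 walk d0:-→d1:-→d2:-→d3:-→d4:H0→d5:-→d6:-→d7:-→d8:H5→d9:-→d10:-→d11:-→d12:H0→d13:-→d14:-→d15:-→d16:-→d17:-→d18:-→d19:-→d20:H5 -> H5
  add 200.0.0.0/8 -> H0 at depth 8
  del 192.0.0.0/3 (clear depth 3)

== LOOKUPS ==
["H3","H3","H5","H0","H4","H5","no-route","H3","H5"]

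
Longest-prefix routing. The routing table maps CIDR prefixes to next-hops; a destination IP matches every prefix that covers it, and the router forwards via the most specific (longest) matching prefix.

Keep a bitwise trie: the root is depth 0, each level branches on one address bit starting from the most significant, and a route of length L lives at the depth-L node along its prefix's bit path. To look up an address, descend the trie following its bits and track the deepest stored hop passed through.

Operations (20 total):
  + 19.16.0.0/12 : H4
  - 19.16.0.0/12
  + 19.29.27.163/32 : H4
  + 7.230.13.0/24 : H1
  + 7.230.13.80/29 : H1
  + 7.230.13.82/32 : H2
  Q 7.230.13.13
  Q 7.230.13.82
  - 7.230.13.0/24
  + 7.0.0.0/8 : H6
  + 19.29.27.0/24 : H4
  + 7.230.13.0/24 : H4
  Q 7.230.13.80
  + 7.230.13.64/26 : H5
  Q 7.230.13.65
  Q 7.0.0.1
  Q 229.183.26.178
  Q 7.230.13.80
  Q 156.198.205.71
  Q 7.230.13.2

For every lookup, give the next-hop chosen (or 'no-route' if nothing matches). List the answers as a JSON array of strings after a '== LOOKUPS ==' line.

Apply in order:
  + 19.16.0.0/12 (H4) depth=12
  - 19.16.0.0/12 clear@12
  + 19.29.27.163/32 (H4) depth=32
  + 7.230.13.0/24 (H1) depth=24
  + 7.230.13.80/29 (H1) depth=29
  + 7.230.13.82/32 (H2) depth=32
  lookup 7.230.13.13: bits 0000011111100110000011010 walk d0:-→d1:-→d2:-→d3:-→d4:-→d5:-→d6:-→d7:-→d8:-→d9:-→d10:-→d11:-→d12:-→d13:-→d14:-→d15:-→d16:-→d17:-→d18:-→d19:-→d20:-→d21:-→d22:-→d23:-→d24:H1→d25:- -> H1
  lookup 7.230.13.82: bits 00000111111001100000110101010010 walk d0:-→d1:-→d2:-→d3:-→d4:-→d5:-→d6:-→d7:-→d8:-→d9:-→d10:-→d11:-→d12:-→d13:-→d14:-→d15:-→d16:-→d17:-→d18:-→d19:-→d20:-→d21:-→d22:-→d23:-→d24:H1→d25:-→d26:-→d27:-→d28:-→d29:H1→d30:-→d31:-→d32:H2 -> H2
  - 7.230.13.0/24 clear@24
  + 7.0.0.0/8 (H6) depth=8
  + 19.29.27.0/24 (H4) depth=24
  + 7.230.13.0/24 (H4) depth=24
  lookup 7.230.13.80: bits 000001111110011000001101010100 walk d0:-→d1:-→d2:-→d3:-→d4:-→d5:-→d6:-→d7:-→d8:H6→d9:-→d10:-→d11:-→d12:-→d13:-→d14:-→d15:-→d16:-→d17:-→d18:-→d19:-→d20:-→d21:-→d22:-→d23:-→d24:H4→d25:-→d26:-→d27:-→d28:-→d29:H1→d30:- -> H1
  + 7.230.13.64/26 (H5) depth=26
  lookup 7.230.13.65: bits 000001111110011000001101010 walk d0:-→d1:-→d2:-→d3:-→d4:-→d5:-→d6:-→d7:-→d8:H6→d9:-→d10:-→d11:-→d12:-→d13:-→d14:-→d15:-→d16:-→d17:-→d18:-→d19:-→d20:-→d21:-→d22:-→d23:-→d24:H4→d25:-→d26:H5→d27:- -> H5
  lookup 7.0.0.1: bits 00000111 walk d0:-→d1:-→d2:-→d3:-→d4:-→d5:-→d6:-→d7:-→d8:H6 -> H6
  lookup 229.183.26.178: bits ε walk d0:- -> no-route
  lookup 7.230.13.80: bits 000001111110011000001101010100 walk d0:-→d1:-→d2:-→d3:-→d4:-→d5:-→d6:-→d7:-→d8:H6→d9:-→d10:-→d11:-→d12:-→d13:-→d14:-→d15:-→d16:-→d17:-→d18:-→d19:-→d20:-→d21:-→d22:-→d23:-→d24:H4→d25:-→d26:H5→d27:-→d28:-→d29:H1→d30:- -> H1
  lookup 156.198.205.71: bits ε walk d0:- -> no-route
  lookup 7.230.13.2: bits 0000011111100110000011010 walk d0:-→d1:-→d2:-→d3:-→d4:-→d5:-→d6:-→d7:-→d8:H6→d9:-→d10:-→d11:-→d12:-→d13:-→d14:-→d15:-→d16:-→d17:-→d18:-→d19:-→d20:-→d21:-→d22:-→d23:-→d24:H4→d25:- -> H4

== LOOKUPS ==
["H1","H2","H1","H5","H6","no-route","H1","no-route","H4"]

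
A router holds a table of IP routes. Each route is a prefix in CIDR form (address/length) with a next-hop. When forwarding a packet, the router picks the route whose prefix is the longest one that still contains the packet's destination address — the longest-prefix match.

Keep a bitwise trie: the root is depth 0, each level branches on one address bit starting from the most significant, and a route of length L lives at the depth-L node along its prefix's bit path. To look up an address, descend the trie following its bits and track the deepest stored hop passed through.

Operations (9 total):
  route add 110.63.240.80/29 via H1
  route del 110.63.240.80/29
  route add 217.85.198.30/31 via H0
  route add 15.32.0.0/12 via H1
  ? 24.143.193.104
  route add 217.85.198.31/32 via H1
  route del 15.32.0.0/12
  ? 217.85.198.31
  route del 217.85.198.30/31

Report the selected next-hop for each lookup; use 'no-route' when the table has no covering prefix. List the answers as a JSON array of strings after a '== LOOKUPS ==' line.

Apply in order:
  + 110.63.240.80/29 (H1) depth=29
  del 110.63.240.80/29 (clear depth 29)
  + 217.85.198.30/31 (H0) depth=31
  + 15.32.0.0/12 (H1) depth=12
  lookup 24.143.193.104: bits 000 walk d0:-→d1:-→d2:-→d3:- -> no-route
  + 217.85.198.31/32 (H1) depth=32
  del 15.32.0.0/12 (clear depth 12)
  lookup 217.85.198.31: bits 11011001010101011100011000011111 walk d0:-→d1:-→d2:-→d3:-→d4:-→d5:-→d6:-→d7:-→d8:-→d9:-→d10:-→d11:-→d12:-→d13:-→d14:-→d15:-→d16:-→d17:-→d18:-→d19:-→d20:-→d21:-→d22:-→d23:-→d24:-→d25:-→d26:-→d27:-→d28:-→d29:-→d30:-→d31:H0→d32:H1 -> H1
  del 217.85.198.30/31 (clear depth 31)

== LOOKUPS ==
["no-route","H1"]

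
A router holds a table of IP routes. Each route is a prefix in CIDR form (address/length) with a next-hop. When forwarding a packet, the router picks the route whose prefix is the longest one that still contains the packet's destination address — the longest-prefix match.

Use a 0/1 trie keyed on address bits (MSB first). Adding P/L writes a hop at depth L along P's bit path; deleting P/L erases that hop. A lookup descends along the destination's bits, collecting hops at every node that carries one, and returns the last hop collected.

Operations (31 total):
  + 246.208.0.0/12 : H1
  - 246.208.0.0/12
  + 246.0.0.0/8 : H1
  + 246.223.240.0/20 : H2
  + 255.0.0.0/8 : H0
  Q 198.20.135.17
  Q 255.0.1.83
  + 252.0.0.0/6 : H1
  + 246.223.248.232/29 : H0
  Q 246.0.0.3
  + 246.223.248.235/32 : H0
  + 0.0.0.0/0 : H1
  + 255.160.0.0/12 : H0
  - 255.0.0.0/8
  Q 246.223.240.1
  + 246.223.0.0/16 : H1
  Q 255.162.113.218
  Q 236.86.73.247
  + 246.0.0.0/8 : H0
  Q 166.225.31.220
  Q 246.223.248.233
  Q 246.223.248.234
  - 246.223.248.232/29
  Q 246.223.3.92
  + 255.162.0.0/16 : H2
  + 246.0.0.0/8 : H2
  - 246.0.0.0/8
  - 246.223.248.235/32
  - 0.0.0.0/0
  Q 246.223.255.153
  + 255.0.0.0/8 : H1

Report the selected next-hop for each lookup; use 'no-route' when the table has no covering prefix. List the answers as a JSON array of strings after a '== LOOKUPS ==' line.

Process each operation:
  + 246.208.0.0/12 (H1) depth=12
  - 246.208.0.0/12 clear@12
  + 246.0.0.0/8 (H1) depth=8
  + 246.223.240.0/20 (H2) depth=20
  + 255.0.0.0/8 (H0) depth=8
  ? 198.20.135.17  path d0:-→d1:-→d2:-  best=no-route
  ? 255.0.1.83  path d0:-→d1:-→d2:-→d3:-→d4:-→d5:-→d6:-→d7:-→d8:H0  best=H0
  + 252.0.0.0/6 (H1) depth=6
  + 246.223.248.232/29 (H0) depth=29
  ? 246.0.0.3  path d0:-→d1:-→d2:-→d3:-→d4:-→d5:-→d6:-→d7:-→d8:H1  best=H1
  + 246.223.248.235/32 (H0) depth=32
  + 0.0.0.0/0 (H1) depth=0
  + 255.160.0.0/12 (H0) depth=12
  - 255.0.0.0/8 clear@8
  ? 246.223.240.1  path d0:H1→d1:-→d2:-→d3:-→d4:-→d5:-→d6:-→d7:-→d8:H1→d9:-→d10:-→d11:-→d12:-→d13:-→d14:-→d15:-→d16:-→d17:-→d18:-→d19:-→d20:H2  best=H2
  + 246.223.0.0/16 (H1) depth=16
  ? 255.162.113.218  path d0:H1→d1:-→d2:-→d3:-→d4:-→d5:-→d6:H1→d7:-→d8:-→d9:-→d10:-→d11:-→d12:H0  best=H0
  ? 236.86.73.247  path d0:H1→d1:-→d2:-→d3:-  best=H1
  + 246.0.0.0/8 (H0) depth=8
  ? 166.225.31.220  path d0:H1→d1:-  best=H1
  ? 246.223.248.233  path d0:H1→d1:-→d2:-→d3:-→d4:-→d5:-→d6:-→d7:-→d8:H0→d9:-→d10:-→d11:-→d12:-→d13:-→d14:-→d15:-→d16:H1→d17:-→d18:-→d19:-→d20:H2→d21:-→d22:-→d23:-→d24:-→d25:-→d26:-→d27:-→d28:-→d29:H0→d30:-  best=H0
  ? 246.223.248.234  path d0:H1→d1:-→d2:-→d3:-→d4:-→d5:-→d6:-→d7:-→d8:H0→d9:-→d10:-→d11:-→d12:-→d13:-→d14:-→d15:-→d16:H1→d17:-→d18:-→d19:-→d20:H2→d21:-→d22:-→d23:-→d24:-→d25:-→d26:-→d27:-→d28:-→d29:H0→d30:-→d31:-  best=H0
  - 246.223.248.232/29 clear@29
  ? 246.223.3.92  path d0:H1→d1:-→d2:-→d3:-→d4:-→d5:-→d6:-→d7:-→d8:H0→d9:-→d10:-→d11:-→d12:-→d13:-→d14:-→d15:-→d16:H1  best=H1
  + 255.162.0.0/16 (H2) depth=16
  + 246.0.0.0/8 (H2) depth=8
  - 246.0.0.0/8 clear@8
  - 246.223.248.235/32 clear@32
  - 0.0.0.0/0 clear@0
  ? 246.223.255.153  path d0:-→d1:-→d2:-→d3:-→d4:-→d5:-→d6:-→d7:-→d8:-→d9:-→d10:-→d11:-→d12:-→d13:-→d14:-→d15:-→d16:H1→d17:-→d18:-→d19:-→d20:H2→d21:-  best=H2
  + 255.0.0.0/8 (H1) depth=8

== LOOKUPS ==
["no-route","H0","H1","H2","H0","H1","H1","H0","H0","H1","H2"]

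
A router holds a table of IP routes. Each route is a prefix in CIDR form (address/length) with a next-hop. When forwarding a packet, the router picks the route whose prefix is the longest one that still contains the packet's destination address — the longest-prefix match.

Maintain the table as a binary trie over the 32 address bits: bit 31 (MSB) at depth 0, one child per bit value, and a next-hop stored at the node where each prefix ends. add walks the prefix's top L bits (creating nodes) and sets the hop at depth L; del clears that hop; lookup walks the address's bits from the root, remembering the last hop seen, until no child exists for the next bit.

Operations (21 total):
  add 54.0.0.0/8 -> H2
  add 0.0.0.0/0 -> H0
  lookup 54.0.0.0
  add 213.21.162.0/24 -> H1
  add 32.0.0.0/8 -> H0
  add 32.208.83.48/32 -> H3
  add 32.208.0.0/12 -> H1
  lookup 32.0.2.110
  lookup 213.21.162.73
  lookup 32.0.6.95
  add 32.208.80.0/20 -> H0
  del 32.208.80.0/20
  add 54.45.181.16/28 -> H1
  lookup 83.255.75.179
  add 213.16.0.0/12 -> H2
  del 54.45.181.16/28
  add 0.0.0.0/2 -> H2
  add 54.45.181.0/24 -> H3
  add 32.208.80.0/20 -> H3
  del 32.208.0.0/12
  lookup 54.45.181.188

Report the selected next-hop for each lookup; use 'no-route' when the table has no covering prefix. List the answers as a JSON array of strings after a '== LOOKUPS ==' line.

Process each operation:
  add 54.0.0.0/8 -> H2 at depth 8
  add 0.0.0.0/0 -> H0 at depth 0
  Q 54.0.0.0: descend 00110110 ; hops seen [H0,H2] ; pick H2
  add 213.21.162.0/24 -> H1 at depth 24
  add 32.0.0.0/8 -> H0 at depth 8
  add 32.208.83.48/32 -> H3 at depth 32
  add 32.208.0.0/12 -> H1 at depth 12
  Q 32.0.2.110: descend 00100000 ; hops seen [H0,H0] ; pick H0
  Q 213.21.162.73: descend 110101010001010110100010 ; hops seen [H0,H1] ; pick H1
  Q 32.0.6.95: descend 00100000 ; hops seen [H0,H0] ; pick H0
  add 32.208.80.0/20 -> H0 at depth 20
  - 32.208.80.0/20 clear@20
  add 54.45.181.16/28 -> H1 at depth 28
  Q 83.255.75.179: descend 0 ; hops seen [H0] ; pick H0
  add 213.16.0.0/12 -> H2 at depth 12
  - 54.45.181.16/28 clear@28
  add 0.0.0.0/2 -> H2 at depth 2
  add 54.45.181.0/24 -> H3 at depth 24
  add 32.208.80.0/20 -> H3 at depth 20
  - 32.208.0.0/12 clear@12
  Q 54.45.181.188: descend 001101100010110110110101 ; hops seen [H0,H2,H2,H3] ; pick H3

== LOOKUPS ==
["H2","H0","H1","H0","H0","H3"]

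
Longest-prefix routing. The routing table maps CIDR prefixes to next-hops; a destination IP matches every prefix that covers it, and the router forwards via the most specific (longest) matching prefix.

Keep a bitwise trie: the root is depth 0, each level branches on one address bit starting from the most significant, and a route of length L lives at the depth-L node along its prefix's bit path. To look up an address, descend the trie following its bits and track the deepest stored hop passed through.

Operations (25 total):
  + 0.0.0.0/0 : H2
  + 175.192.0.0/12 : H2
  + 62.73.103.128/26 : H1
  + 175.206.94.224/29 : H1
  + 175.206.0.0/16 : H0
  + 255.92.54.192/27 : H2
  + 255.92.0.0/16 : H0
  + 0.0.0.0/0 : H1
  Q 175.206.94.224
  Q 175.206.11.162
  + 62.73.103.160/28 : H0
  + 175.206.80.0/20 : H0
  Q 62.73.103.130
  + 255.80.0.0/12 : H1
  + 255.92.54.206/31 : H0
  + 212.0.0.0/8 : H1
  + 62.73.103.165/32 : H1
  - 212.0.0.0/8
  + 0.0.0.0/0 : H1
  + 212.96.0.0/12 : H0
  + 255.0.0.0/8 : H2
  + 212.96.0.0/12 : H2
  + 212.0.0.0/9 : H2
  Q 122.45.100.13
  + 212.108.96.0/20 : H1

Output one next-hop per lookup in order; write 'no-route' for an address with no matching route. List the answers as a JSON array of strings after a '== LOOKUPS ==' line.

Process each operation:
  + 0.0.0.0/0 (H2) depth=0
  + 175.192.0.0/12 (H2) depth=12
  + 62.73.103.128/26 (H1) depth=26
  + 175.206.94.224/29 (H1) depth=29
  + 175.206.0.0/16 (H0) depth=16
  + 255.92.54.192/27 (H2) depth=27
  + 255.92.0.0/16 (H0) depth=16
  + 0.0.0.0/0 (H1) depth=0
  ? 175.206.94.224  path d0:H1→d1:-→d2:-→d3:-→d4:-→d5:-→d6:-→d7:-→d8:-→d9:-→d10:-→d11:-→d12:H2→d13:-→d14:-→d15:-→d16:H0→d17:-→d18:-→d19:-→d20:-→d21:-→d22:-→d23:-→d24:-→d25:-→d26:-→d27:-→d28:-→d29:H1  best=H1
  ? 175.206.11.162  path d0:H1→d1:-→d2:-→d3:-→d4:-→d5:-→d6:-→d7:-→d8:-→d9:-→d10:-→d11:-→d12:H2→d13:-→d14:-→d15:-→d16:H0→d17:-  best=H0
  + 62.73.103.160/28 (H0) depth=28
  + 175.206.80.0/20 (H0) depth=20
  ? 62.73.103.130  path d0:H1→d1:-→d2:-→d3:-→d4:-→d5:-→d6:-→d7:-→d8:-→d9:-→d10:-→d11:-→d12:-→d13:-→d14:-→d15:-→d16:-→d17:-→d18:-→d19:-→d20:-→d21:-→d22:-→d23:-→d24:-→d25:-→d26:H1  best=H1
  + 255.80.0.0/12 (H1) depth=12
  + 255.92.54.206/31 (H0) depth=31
  + 212.0.0.0/8 (H1) depth=8
  + 62.73.103.165/32 (H1) depth=32
  - 212.0.0.0/8 clear@8
  + 0.0.0.0/0 (H1) depth=0
  + 212.96.0.0/12 (H0) depth=12
  + 255.0.0.0/8 (H2) depth=8
  + 212.96.0.0/12 (H2) depth=12
  + 212.0.0.0/9 (H2) depth=9
  ? 122.45.100.13  path d0:H1→d1:-  best=H1
  + 212.108.96.0/20 (H1) depth=20

== LOOKUPS ==
["H1","H0","H1","H1"]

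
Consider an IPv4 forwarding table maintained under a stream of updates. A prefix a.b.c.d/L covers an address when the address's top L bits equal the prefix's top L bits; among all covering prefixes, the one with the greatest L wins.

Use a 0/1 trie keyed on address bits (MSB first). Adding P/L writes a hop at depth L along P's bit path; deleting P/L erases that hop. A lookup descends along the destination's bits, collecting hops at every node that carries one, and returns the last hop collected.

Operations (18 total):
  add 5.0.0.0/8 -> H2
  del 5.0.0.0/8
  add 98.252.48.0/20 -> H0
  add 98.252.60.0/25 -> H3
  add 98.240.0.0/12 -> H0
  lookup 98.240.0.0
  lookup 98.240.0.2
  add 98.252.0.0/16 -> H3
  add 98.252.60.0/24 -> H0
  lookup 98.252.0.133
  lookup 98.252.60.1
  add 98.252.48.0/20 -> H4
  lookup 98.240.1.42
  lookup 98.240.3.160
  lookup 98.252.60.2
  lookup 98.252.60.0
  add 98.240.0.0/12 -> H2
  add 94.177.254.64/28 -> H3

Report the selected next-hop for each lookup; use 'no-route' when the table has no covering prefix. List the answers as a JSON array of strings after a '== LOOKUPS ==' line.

Process each operation:
  + 5.0.0.0/8 (H2) depth=8
  del 5.0.0.0/8 (clear depth 8)
  + 98.252.48.0/20 (H0) depth=20
  + 98.252.60.0/25 (H3) depth=25
  + 98.240.0.0/12 (H0) depth=12
  lookup 98.240.0.0: bits 011000101111 walk d0:-→d1:-→d2:-→d3:-→d4:-→d5:-→d6:-→d7:-→d8:-→d9:-→d10:-→d11:-→d12:H0 -> H0
  lookup 98.240.0.2: bits 011000101111 walk d0:-→d1:-→d2:-→d3:-→d4:-→d5:-→d6:-→d7:-→d8:-→d9:-→d10:-→d11:-→d12:H0 -> H0
  + 98.252.0.0/16 (H3) depth=16
  + 98.252.60.0/24 (H0) depth=24
  lookup 98.252.0.133: bits 011000101111110000 walk d0:-→d1:-→d2:-→d3:-→d4:-→d5:-→d6:-→d7:-→d8:-→d9:-→d10:-→d11:-→d12:H0→d13:-→d14:-→d15:-→d16:H3→d17:-→d18:- -> H3
  lookup 98.252.60.1: bits 0110001011111100001111000 walk d0:-→d1:-→d2:-→d3:-→d4:-→d5:-→d6:-→d7:-→d8:-→d9:-→d10:-→d11:-→d12:H0→d13:-→d14:-→d15:-→d16:H3→d17:-→d18:-→d19:-→d20:H0→d21:-→d22:-→d23:-→d24:H0→d25:H3 -> H3
  + 98.252.48.0/20 (H4) depth=20
  lookup 98.240.1.42: bits 011000101111 walk d0:-→d1:-→d2:-→d3:-→d4:-→d5:-→d6:-→d7:-→d8:-→d9:-→d10:-→d11:-→d12:H0 -> H0
  lookup 98.240.3.160: bits 011000101111 walk d0:-→d1:-→d2:-→d3:-→d4:-→d5:-→d6:-→d7:-→d8:-→d9:-→d10:-→d11:-→d12:H0 -> H0
  lookup 98.252.60.2: bits 0110001011111100001111000 walk d0:-→d1:-→d2:-→d3:-→d4:-→d5:-→d6:-→d7:-→d8:-→d9:-→d10:-→d11:-→d12:H0→d13:-→d14:-→d15:-→d16:H3→d17:-→d18:-→d19:-→d20:H4→d21:-→d22:-→d23:-→d24:H0→d25:H3 -> H3
  lookup 98.252.60.0: bits 0110001011111100001111000 walk d0:-→d1:-→d2:-→d3:-→d4:-→d5:-→d6:-→d7:-→d8:-→d9:-→d10:-→d11:-→d12:H0→d13:-→d14:-→d15:-→d16:H3→d17:-→d18:-→d19:-→d20:H4→d21:-→d22:-→d23:-→d24:H0→d25:H3 -> H3
  + 98.240.0.0/12 (H2) depth=12
  + 94.177.254.64/28 (H3) depth=28

== LOOKUPS ==
["H0","H0","H3","H3","H0","H0","H3","H3"]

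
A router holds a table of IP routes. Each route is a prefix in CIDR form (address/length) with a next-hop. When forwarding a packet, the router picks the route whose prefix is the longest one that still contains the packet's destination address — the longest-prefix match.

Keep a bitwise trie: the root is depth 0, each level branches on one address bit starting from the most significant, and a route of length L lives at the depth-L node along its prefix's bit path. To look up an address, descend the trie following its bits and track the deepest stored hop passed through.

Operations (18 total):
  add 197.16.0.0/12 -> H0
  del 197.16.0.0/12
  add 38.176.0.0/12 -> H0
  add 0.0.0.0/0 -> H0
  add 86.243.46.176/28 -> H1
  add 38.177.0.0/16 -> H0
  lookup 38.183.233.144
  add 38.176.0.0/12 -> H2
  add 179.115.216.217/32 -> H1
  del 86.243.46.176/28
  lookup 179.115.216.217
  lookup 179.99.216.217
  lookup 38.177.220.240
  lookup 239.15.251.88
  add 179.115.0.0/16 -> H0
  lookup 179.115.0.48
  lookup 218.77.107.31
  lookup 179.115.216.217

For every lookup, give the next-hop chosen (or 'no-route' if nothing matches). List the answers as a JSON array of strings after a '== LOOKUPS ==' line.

Apply in order:
  add 197.16.0.0/12 -> H0 at depth 12
  - 197.16.0.0/12 clear@12
  add 38.176.0.0/12 -> H0 at depth 12
  add 0.0.0.0/0 -> H0 at depth 0
  add 86.243.46.176/28 -> H1 at depth 28
  add 38.177.0.0/16 -> H0 at depth 16
  lookup 38.183.233.144: bits 0010011010110 walk d0:H0→d1:-→d2:-→d3:-→d4:-→d5:-→d6:-→d7:-→d8:-→d9:-→d10:-→d11:-→d12:H0→d13:- -> H0
  add 38.176.0.0/12 -> H2 at depth 12
  add 179.115.216.217/32 -> H1 at depth 32
  - 86.243.46.176/28 clear@28
  lookup 179.115.216.217: bits 10110011011100111101100011011001 walk d0:H0→d1:-→d2:-→d3:-→d4:-→d5:-→d6:-→d7:-→d8:-→d9:-→d10:-→d11:-→d12:-→d13:-→d14:-→d15:-→d16:-→d17:-→d18:-→d19:-→d20:-→d21:-→d22:-→d23:-→d24:-→d25:-→d26:-→d27:-→d28:-→d29:-→d30:-→d31:-→d32:H1 -> H1
  lookup 179.99.216.217: bits 10110011011 walk d0:H0→d1:-→d2:-→d3:-→d4:-→d5:-→d6:-→d7:-→d8:-→d9:-→d10:-→d11:- -> H0
  lookup 38.177.220.240: bits 0010011010110001 walk d0:H0→d1:-→d2:-→d3:-→d4:-→d5:-→d6:-→d7:-→d8:-→d9:-→d10:-→d11:-→d12:H2→d13:-→d14:-→d15:-→d16:H0 -> H0
  lookup 239.15.251.88: bits 11 walk d0:H0→d1:-→d2:- -> H0
  add 179.115.0.0/16 -> H0 at depth 16
  lookup 179.115.0.48: bits 1011001101110011 walk d0:H0→d1:-→d2:-→d3:-→d4:-→d5:-→d6:-→d7:-→d8:-→d9:-→d10:-→d11:-→d12:-→d13:-→d14:-→d15:-→d16:H0 -> H0
  lookup 218.77.107.31: bits 110 walk d0:H0→d1:-→d2:-→d3:- -> H0
  lookup 179.115.216.217: bits 10110011011100111101100011011001 walk d0:H0→d1:-→d2:-→d3:-→d4:-→d5:-→d6:-→d7:-→d8:-→d9:-→d10:-→d11:-→d12:-→d13:-→d14:-→d15:-→d16:H0→d17:-→d18:-→d19:-→d20:-→d21:-→d22:-→d23:-→d24:-→d25:-→d26:-→d27:-→d28:-→d29:-→d30:-→d31:-→d32:H1 -> H1

== LOOKUPS ==
["H0","H1","H0","H0","H0","H0","H0","H1"]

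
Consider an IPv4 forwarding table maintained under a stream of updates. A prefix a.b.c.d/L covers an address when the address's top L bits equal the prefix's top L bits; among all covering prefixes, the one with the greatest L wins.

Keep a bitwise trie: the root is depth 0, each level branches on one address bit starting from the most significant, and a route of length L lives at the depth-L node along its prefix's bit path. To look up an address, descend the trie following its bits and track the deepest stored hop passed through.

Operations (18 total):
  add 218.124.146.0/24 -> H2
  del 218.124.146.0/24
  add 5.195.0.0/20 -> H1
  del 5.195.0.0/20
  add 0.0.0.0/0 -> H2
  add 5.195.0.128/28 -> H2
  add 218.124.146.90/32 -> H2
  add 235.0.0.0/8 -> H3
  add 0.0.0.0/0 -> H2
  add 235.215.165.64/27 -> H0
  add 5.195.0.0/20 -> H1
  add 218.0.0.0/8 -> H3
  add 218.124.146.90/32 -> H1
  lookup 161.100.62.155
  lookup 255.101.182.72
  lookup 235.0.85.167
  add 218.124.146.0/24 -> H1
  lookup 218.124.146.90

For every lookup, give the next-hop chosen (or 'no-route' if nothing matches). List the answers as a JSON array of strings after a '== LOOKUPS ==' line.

Apply in order:
  add 218.124.146.0/24 -> H2 at depth 24
  del 218.124.146.0/24 (clear depth 24)
  add 5.195.0.0/20 -> H1 at depth 20
  del 5.195.0.0/20 (clear depth 20)
  add 0.0.0.0/0 -> H2 at depth 0
  add 5.195.0.128/28 -> H2 at depth 28
  add 218.124.146.90/32 -> H2 at depth 32
  add 235.0.0.0/8 -> H3 at depth 8
  add 0.0.0.0/0 -> H2 at depth 0
  add 235.215.165.64/27 -> H0 at depth 27
  add 5.195.0.0/20 -> H1 at depth 20
  add 218.0.0.0/8 -> H3 at depth 8
  add 218.124.146.90/32 -> H1 at depth 32
  Q 161.100.62.155: descend 1 ; hops seen [H2] ; pick H2
  Q 255.101.182.72: descend 111 ; hops seen [H2] ; pick H2
  Q 235.0.85.167: descend 11101011 ; hops seen [H2,H3] ; pick H3
  add 218.124.146.0/24 -> H1 at depth 24
  Q 218.124.146.90: descend 11011010011111001001001001011010 ; hops seen [H2,H3,H1,H1] ; pick H1

== LOOKUPS ==
["H2","H2","H3","H1"]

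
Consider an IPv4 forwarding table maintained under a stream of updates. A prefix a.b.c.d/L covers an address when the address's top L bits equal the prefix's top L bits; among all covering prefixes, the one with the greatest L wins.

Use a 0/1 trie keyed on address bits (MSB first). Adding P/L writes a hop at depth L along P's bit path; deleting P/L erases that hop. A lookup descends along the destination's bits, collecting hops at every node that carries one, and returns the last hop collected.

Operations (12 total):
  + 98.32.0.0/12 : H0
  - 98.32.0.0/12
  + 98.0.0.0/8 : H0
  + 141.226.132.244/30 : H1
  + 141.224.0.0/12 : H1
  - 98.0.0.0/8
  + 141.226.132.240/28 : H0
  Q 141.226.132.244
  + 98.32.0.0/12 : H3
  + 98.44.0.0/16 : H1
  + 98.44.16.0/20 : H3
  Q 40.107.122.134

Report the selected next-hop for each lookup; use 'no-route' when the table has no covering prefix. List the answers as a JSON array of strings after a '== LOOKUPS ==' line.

Apply in order:
  + 98.32.0.0/12 (H0) depth=12
  - 98.32.0.0/12 clear@12
  + 98.0.0.0/8 (H0) depth=8
  + 141.226.132.244/30 (H1) depth=30
  + 141.224.0.0/12 (H1) depth=12
  - 98.0.0.0/8 clear@8
  + 141.226.132.240/28 (H0) depth=28
  ? 141.226.132.244  path d0:-→d1:-→d2:-→d3:-→d4:-→d5:-→d6:-→d7:-→d8:-→d9:-→d10:-→d11:-→d12:H1→d13:-→d14:-→d15:-→d16:-→d17:-→d18:-→d19:-→d20:-→d21:-→d22:-→d23:-→d24:-→d25:-→d26:-→d27:-→d28:H0→d29:-→d30:H1  best=H1
  + 98.32.0.0/12 (H3) depth=12
  + 98.44.0.0/16 (H1) depth=16
  + 98.44.16.0/20 (H3) depth=20
  ? 40.107.122.134  path d0:-→d1:-  best=no-route

== LOOKUPS ==
["H1","no-route"]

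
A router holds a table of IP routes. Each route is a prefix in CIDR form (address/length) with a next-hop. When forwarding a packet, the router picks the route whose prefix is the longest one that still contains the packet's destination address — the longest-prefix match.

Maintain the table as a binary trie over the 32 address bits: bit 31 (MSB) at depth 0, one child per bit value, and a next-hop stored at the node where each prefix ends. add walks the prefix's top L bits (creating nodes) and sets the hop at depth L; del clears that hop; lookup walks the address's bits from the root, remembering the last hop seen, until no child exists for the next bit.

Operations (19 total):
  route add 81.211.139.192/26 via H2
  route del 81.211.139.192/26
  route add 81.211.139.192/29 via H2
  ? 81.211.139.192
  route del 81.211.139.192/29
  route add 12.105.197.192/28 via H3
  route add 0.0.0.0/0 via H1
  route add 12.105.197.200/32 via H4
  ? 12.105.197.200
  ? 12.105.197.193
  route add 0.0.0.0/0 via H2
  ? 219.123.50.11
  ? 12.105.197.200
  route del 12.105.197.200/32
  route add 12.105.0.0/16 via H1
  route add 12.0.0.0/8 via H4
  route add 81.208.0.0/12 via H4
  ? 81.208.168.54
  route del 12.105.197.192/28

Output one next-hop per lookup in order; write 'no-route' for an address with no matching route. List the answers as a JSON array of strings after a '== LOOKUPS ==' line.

Process each operation:
  add 81.211.139.192/26 -> H2 at depth 26
  - 81.211.139.192/26 clear@26
  add 81.211.139.192/29 -> H2 at depth 29
  ? 81.211.139.192  path d0:-→d1:-→d2:-→d3:-→d4:-→d5:-→d6:-→d7:-→d8:-→d9:-→d10:-→d11:-→d12:-→d13:-→d14:-→d15:-→d16:-→d17:-→d18:-→d19:-→d20:-→d21:-→d22:-→d23:-→d24:-→d25:-→d26:-→d27:-→d28:-→d29:H2  best=H2
  - 81.211.139.192/29 clear@29
  add 12.105.197.192/28 -> H3 at depth 28
  add 0.0.0.0/0 -> H1 at depth 0
  add 12.105.197.200/32 -> H4 at depth 32
  ? 12.105.197.200  path d0:H1→d1:-→d2:-→d3:-→d4:-→d5:-→d6:-→d7:-→d8:-→d9:-→d10:-→d11:-→d12:-→d13:-→d14:-→d15:-→d16:-→d17:-→d18:-→d19:-→d20:-→d21:-→d22:-→d23:-→d24:-→d25:-→d26:-→d27:-→d28:H3→d29:-→d30:-→d31:-→d32:H4  best=H4
  ? 12.105.197.193  path d0:H1→d1:-→d2:-→d3:-→d4:-→d5:-→d6:-→d7:-→d8:-→d9:-→d10:-→d11:-→d12:-→d13:-→d14:-→d15:-→d16:-→d17:-→d18:-→d19:-→d20:-→d21:-→d22:-→d23:-→d24:-→d25:-→d26:-→d27:-→d28:H3  best=H3
  add 0.0.0.0/0 -> H2 at depth 0
  ? 219.123.50.11  path d0:H2  best=H2
  ? 12.105.197.200  path d0:H2→d1:-→d2:-→d3:-→d4:-→d5:-→d6:-→d7:-→d8:-→d9:-→d10:-→d11:-→d12:-→d13:-→d14:-→d15:-→d16:-→d17:-→d18:-→d19:-→d20:-→d21:-→d22:-→d23:-→d24:-→d25:-→d26:-→d27:-→d28:H3→d29:-→d30:-→d31:-→d32:H4  best=H4
  - 12.105.197.200/32 clear@32
  add 12.105.0.0/16 -> H1 at depth 16
  add 12.0.0.0/8 -> H4 at depth 8
  add 81.208.0.0/12 -> H4 at depth 12
  ? 81.208.168.54  path d0:H2→d1:-→d2:-→d3:-→d4:-→d5:-→d6:-→d7:-→d8:-→d9:-→d10:-→d11:-→d12:H4→d13:-→d14:-  best=H4
  - 12.105.197.192/28 clear@28

== LOOKUPS ==
["H2","H4","H3","H2","H4","H4"]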